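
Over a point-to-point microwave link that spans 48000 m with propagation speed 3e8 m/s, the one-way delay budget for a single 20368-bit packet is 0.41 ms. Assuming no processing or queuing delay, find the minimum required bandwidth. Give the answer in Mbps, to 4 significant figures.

Propagation delay = 48000 / 300000000 = 0.16 ms.
Transmission budget = 0.41 − 0.16 = 0.25 ms.
R ≥ L / t_tx = 20368 bits / 0.00025 s = 81.47 Mbps.

81.47 Mbps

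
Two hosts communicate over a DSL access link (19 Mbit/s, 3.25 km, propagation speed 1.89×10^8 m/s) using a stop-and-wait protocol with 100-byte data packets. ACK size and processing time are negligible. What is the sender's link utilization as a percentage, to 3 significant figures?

t_tx = L/R = 800/19000000 = 4.21053e-05 s.
t_prop = 3250/189000000 = 1.71958e-05 s; RTT = 3.43915e-05 s.
Cycle = t_tx + RTT = 7.64968e-05 s.
Utilization = t_tx / cycle = 4.21053e-05/7.64968e-05 = 55.0 %.

55.0 %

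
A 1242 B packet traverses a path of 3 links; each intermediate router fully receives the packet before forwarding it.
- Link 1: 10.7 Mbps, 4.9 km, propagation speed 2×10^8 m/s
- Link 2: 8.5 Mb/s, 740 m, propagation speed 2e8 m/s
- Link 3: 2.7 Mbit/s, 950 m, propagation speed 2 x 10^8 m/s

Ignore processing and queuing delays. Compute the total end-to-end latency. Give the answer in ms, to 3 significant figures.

5.81 ms

L = 1242 × 8 = 9936 bits.
Transmission delays (L/R per hop): 0.928598, 1.16894, 3.68 ms; sum = 5.77754 ms.
Propagation delays (d/s per hop): 0.0245, 0.0037, 0.00475 ms; sum = 0.03295 ms.
End-to-end = 5.81 ms.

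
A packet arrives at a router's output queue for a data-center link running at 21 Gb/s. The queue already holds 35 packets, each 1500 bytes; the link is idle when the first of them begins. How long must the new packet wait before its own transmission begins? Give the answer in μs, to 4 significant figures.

20.00 μs

Each queued packet: L/R = 12000/21000000000 = 0.571429 μs.
35 queued → 20 μs.
Queuing delay = 20.00 μs.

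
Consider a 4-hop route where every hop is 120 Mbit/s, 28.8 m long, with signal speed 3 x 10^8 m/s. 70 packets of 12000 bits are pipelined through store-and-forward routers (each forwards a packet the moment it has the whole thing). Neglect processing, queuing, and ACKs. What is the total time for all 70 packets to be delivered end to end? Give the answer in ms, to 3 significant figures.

7.30 ms

Per-hop transmission t_tx = L/R = 12000/120000000 = 0.1 ms.
Per-hop propagation t_prop = 28.8/300000000 = 9.6e-05 ms.
Pipeline fill: first packet needs 4·t_tx to clear all hops; remaining 69 packets each add one t_tx.
Total = (4+70-1)·t_tx + 4·t_prop = 73·0.1 + 4·9.6e-05 = 7.30 ms.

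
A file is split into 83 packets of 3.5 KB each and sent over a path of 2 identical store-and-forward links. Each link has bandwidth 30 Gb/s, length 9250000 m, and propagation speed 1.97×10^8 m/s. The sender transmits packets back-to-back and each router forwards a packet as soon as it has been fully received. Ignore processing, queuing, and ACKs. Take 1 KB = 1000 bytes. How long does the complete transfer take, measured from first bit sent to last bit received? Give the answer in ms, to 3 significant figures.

94.0 ms

Per-hop transmission t_tx = L/R = 28000/30000000000 = 0.000933333 ms.
Per-hop propagation t_prop = 9250000/197000000 = 46.9543 ms.
Pipeline fill: first packet needs 2·t_tx to clear all hops; remaining 82 packets each add one t_tx.
Total = (2+83-1)·t_tx + 2·t_prop = 84·0.000933333 + 2·46.9543 = 94.0 ms.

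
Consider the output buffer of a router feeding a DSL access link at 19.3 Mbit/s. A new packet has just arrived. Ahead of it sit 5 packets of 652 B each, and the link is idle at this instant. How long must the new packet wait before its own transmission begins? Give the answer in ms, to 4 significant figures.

Each queued packet: L/R = 5216/19300000 = 0.270259 ms.
5 queued → 1.3513 ms.
Queuing delay = 1.351 ms.

1.351 ms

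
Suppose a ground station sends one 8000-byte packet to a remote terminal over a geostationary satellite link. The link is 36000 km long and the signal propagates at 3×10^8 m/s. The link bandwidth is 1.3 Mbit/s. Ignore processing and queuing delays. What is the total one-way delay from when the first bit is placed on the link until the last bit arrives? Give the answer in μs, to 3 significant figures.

L = 8000 × 8 = 64000 bits.
Transmission delay = L/R = 64000 / 1300000 = 49230.8 μs.
Propagation delay = d/s = 36000000 m / 300000000 m/s = 120000 μs.
Total = 169000 μs.

169000 μs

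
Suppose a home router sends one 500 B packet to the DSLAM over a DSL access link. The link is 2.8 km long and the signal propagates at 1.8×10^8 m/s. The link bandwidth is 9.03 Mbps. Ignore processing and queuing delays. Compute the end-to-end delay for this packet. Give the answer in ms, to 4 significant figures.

L = 500 × 8 = 4000 bits.
Transmission delay = L/R = 4000 / 9030000 = 0.442968 ms.
Propagation delay = d/s = 2800 m / 180000000 m/s = 0.0155556 ms.
Total = 0.4585 ms.

0.4585 ms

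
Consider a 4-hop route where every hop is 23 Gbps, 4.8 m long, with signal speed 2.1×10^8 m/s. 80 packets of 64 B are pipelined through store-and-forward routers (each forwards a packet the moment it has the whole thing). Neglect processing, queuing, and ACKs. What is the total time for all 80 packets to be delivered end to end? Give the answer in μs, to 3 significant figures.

Per-hop transmission t_tx = L/R = 512/23000000000 = 0.0222609 μs.
Per-hop propagation t_prop = 4.8/210000000 = 0.0228571 μs.
Pipeline fill: first packet needs 4·t_tx to clear all hops; remaining 79 packets each add one t_tx.
Total = (4+80-1)·t_tx + 4·t_prop = 83·0.0222609 + 4·0.0228571 = 1.94 μs.

1.94 μs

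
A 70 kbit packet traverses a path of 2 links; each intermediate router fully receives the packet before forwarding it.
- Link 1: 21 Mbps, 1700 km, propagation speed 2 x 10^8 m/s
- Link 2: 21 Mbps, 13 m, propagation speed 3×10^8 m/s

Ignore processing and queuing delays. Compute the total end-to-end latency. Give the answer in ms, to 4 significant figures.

15.17 ms

L = 70000 bits.
Transmission delay per hop = L/R = 70000/21000000 = 3.33333 ms; 2 hops → 6.66667 ms.
Propagation delays (d/s per hop): 8.5, 4.33333e-05 ms; sum = 8.50004 ms.
End-to-end = 15.17 ms.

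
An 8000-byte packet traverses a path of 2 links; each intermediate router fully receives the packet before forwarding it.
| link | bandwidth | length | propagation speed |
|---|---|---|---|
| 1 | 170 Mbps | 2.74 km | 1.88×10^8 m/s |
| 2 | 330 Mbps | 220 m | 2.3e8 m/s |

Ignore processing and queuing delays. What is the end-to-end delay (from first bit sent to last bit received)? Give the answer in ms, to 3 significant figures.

L = 8000 × 8 = 64000 bits.
Transmission delays (L/R per hop): 0.376471, 0.193939 ms; sum = 0.57041 ms.
Propagation delays (d/s per hop): 0.0145745, 0.000956522 ms; sum = 0.015531 ms.
End-to-end = 0.586 ms.

0.586 ms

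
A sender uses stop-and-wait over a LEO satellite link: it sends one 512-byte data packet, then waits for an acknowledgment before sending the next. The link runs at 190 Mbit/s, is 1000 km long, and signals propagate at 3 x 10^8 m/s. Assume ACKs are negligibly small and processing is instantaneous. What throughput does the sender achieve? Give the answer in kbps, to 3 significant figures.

612 kbps

t_tx = L/R = 4096/190000000 = 2.15579e-05 s.
t_prop = 1000000/300000000 = 0.00333333 s; RTT = 0.00666667 s.
Cycle = t_tx + RTT = 0.00668822 s.
Throughput = L / cycle = 4096 / 0.00668822 = 612 kbps.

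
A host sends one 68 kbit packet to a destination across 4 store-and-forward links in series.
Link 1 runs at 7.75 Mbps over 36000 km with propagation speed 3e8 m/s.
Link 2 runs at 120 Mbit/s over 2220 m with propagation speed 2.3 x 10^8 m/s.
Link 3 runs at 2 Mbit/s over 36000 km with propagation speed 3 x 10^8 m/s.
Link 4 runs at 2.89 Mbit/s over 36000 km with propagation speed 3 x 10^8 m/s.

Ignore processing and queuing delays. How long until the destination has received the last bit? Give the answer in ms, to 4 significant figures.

426.9 ms

L = 68000 bits.
Transmission delays (L/R per hop): 8.77419, 0.566667, 34, 23.5294 ms; sum = 66.8703 ms.
Propagation delays (d/s per hop): 120, 0.00965217, 120, 120 ms; sum = 360.01 ms.
End-to-end = 426.9 ms.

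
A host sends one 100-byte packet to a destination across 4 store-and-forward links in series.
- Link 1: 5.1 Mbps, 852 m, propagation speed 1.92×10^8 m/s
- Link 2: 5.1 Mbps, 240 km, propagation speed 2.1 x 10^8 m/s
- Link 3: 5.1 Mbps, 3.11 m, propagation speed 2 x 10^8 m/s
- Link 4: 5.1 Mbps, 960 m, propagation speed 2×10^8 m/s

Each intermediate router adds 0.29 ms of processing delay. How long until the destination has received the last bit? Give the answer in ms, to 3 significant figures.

2.65 ms

L = 100 × 8 = 800 bits.
Transmission delay per hop = L/R = 800/5100000 = 0.156863 ms; 4 hops → 0.627451 ms.
Propagation delays (d/s per hop): 0.0044375, 1.14286, 1.555e-05, 0.0048 ms; sum = 1.15211 ms.
Processing at 3 router(s): 3 × 0.29 ms = 0.87 ms.
End-to-end = 2.65 ms.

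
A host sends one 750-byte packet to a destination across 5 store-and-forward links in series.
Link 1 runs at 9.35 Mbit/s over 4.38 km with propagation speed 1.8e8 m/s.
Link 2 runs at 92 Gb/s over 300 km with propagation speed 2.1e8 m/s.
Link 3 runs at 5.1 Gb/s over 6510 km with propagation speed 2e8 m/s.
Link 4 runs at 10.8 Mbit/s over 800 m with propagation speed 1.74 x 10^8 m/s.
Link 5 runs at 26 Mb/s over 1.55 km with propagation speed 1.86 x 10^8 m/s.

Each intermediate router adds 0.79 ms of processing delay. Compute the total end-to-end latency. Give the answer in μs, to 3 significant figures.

L = 750 × 8 = 6000 bits.
Transmission delays (L/R per hop): 641.711, 0.0652174, 1.17647, 555.556, 230.769 μs; sum = 1429.28 μs.
Propagation delays (d/s per hop): 24.3333, 1428.57, 32550, 4.5977, 8.33333 μs; sum = 34015.8 μs.
Processing at 4 router(s): 4 × 0.79 ms = 3160 μs.
End-to-end = 38600 μs.

38600 μs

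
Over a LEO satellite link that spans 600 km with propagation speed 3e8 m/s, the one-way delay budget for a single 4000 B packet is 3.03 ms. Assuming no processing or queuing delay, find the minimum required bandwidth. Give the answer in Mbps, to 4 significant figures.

L = 32000 bits.
Propagation delay = 600000 / 300000000 = 2 ms.
Transmission budget = 3.03 − 2 = 1.03 ms.
R ≥ L / t_tx = 32000 bits / 0.00103 s = 31.07 Mbps.

31.07 Mbps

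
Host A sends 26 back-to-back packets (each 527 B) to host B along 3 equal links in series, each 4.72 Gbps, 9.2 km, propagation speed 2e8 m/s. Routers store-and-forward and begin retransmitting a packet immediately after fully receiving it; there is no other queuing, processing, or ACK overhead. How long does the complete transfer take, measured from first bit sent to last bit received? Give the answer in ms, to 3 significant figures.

Per-hop transmission t_tx = L/R = 4216/4720000000 = 0.00089322 ms.
Per-hop propagation t_prop = 9200/200000000 = 0.046 ms.
Pipeline fill: first packet needs 3·t_tx to clear all hops; remaining 25 packets each add one t_tx.
Total = (3+26-1)·t_tx + 3·t_prop = 28·0.00089322 + 3·0.046 = 0.163 ms.

0.163 ms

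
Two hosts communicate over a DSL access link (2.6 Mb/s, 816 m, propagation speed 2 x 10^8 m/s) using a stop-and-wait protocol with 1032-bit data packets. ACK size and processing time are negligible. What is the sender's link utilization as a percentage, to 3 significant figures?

t_tx = L/R = 1032/2600000 = 0.000396923 s.
t_prop = 816/200000000 = 4.08e-06 s; RTT = 8.16e-06 s.
Cycle = t_tx + RTT = 0.000405083 s.
Utilization = t_tx / cycle = 0.000396923/0.000405083 = 98.0 %.

98.0 %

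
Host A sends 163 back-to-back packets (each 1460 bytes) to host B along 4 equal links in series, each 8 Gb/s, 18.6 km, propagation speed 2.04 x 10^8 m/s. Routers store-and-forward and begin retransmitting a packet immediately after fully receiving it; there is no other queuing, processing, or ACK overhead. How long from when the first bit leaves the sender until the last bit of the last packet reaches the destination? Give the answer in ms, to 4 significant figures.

0.6071 ms

Per-hop transmission t_tx = L/R = 11680/8000000000 = 0.00146 ms.
Per-hop propagation t_prop = 18600/204000000 = 0.0911765 ms.
Pipeline fill: first packet needs 4·t_tx to clear all hops; remaining 162 packets each add one t_tx.
Total = (4+163-1)·t_tx + 4·t_prop = 166·0.00146 + 4·0.0911765 = 0.6071 ms.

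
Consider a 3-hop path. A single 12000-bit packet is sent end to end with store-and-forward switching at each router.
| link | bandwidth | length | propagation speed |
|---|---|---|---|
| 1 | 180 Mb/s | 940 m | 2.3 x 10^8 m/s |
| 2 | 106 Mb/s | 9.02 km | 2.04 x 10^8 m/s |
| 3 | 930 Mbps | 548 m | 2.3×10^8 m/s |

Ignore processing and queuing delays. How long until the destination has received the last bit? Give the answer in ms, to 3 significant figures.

0.243 ms

Transmission delays (L/R per hop): 0.0666667, 0.113208, 0.0129032 ms; sum = 0.192777 ms.
Propagation delays (d/s per hop): 0.00408696, 0.0442157, 0.00238261 ms; sum = 0.0506853 ms.
End-to-end = 0.243 ms.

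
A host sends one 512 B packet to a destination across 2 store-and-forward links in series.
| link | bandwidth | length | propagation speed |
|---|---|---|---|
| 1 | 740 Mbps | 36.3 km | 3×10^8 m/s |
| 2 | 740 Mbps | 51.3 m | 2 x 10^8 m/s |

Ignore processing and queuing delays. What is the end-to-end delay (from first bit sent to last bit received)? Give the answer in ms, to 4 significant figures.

0.1323 ms

L = 512 × 8 = 4096 bits.
Transmission delay per hop = L/R = 4096/740000000 = 0.00553514 ms; 2 hops → 0.0110703 ms.
Propagation delays (d/s per hop): 0.121, 0.0002565 ms; sum = 0.121257 ms.
End-to-end = 0.1323 ms.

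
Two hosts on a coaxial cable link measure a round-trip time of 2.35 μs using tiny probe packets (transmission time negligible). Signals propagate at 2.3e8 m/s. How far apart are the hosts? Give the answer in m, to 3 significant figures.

One-way propagation = RTT/2 = 1.175 μs.
d = s × t = 2.3e+08 × 1.175e-06 = 270 m.

270 m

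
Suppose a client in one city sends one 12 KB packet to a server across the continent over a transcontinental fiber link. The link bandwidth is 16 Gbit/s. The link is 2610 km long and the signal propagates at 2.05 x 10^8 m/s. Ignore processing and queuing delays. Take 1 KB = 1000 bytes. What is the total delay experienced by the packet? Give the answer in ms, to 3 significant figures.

L = 96000 bits.
Transmission delay = L/R = 96000 / 16000000000 = 0.006 ms.
Propagation delay = d/s = 2610000 m / 2.05e+08 m/s = 12.7317 ms.
Total = 12.7 ms.

12.7 ms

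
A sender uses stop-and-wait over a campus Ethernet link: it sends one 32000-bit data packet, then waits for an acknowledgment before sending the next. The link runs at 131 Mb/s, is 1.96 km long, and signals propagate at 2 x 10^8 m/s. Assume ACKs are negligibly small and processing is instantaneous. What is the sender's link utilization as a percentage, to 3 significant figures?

92.6 %

t_tx = L/R = 32000/131000000 = 0.000244275 s.
t_prop = 1960/200000000 = 9.8e-06 s; RTT = 1.96e-05 s.
Cycle = t_tx + RTT = 0.000263875 s.
Utilization = t_tx / cycle = 0.000244275/0.000263875 = 92.6 %.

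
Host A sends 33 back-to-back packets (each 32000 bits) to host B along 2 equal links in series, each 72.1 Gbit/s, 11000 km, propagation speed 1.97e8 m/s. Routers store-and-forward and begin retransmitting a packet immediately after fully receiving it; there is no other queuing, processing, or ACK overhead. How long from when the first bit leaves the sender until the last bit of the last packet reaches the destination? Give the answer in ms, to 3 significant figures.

Per-hop transmission t_tx = L/R = 32000/72100000000 = 0.000443828 ms.
Per-hop propagation t_prop = 11000000/197000000 = 55.8376 ms.
Pipeline fill: first packet needs 2·t_tx to clear all hops; remaining 32 packets each add one t_tx.
Total = (2+33-1)·t_tx + 2·t_prop = 34·0.000443828 + 2·55.8376 = 112 ms.

112 ms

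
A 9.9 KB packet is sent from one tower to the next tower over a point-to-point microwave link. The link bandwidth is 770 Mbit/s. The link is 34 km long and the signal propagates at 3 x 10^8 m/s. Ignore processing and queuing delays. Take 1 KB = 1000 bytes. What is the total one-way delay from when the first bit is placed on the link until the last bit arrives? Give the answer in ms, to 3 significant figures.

0.216 ms

L = 79200 bits.
Transmission delay = L/R = 79200 / 770000000 = 0.102857 ms.
Propagation delay = d/s = 34000 m / 300000000 m/s = 0.113333 ms.
Total = 0.216 ms.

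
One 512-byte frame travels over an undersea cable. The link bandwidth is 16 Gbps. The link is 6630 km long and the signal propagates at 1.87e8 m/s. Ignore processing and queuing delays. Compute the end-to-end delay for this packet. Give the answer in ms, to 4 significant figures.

L = 512 × 8 = 4096 bits.
Transmission delay = L/R = 4096 / 16000000000 = 0.000256 ms.
Propagation delay = d/s = 6630000 m / 187000000 m/s = 35.4545 ms.
Total = 35.45 ms.

35.45 ms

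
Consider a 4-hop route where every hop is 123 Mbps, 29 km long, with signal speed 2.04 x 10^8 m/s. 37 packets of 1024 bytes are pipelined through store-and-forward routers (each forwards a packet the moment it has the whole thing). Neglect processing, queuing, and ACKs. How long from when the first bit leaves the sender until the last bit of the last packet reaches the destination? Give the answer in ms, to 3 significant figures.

Per-hop transmission t_tx = L/R = 8192/123000000 = 0.0666016 ms.
Per-hop propagation t_prop = 29000/204000000 = 0.142157 ms.
Pipeline fill: first packet needs 4·t_tx to clear all hops; remaining 36 packets each add one t_tx.
Total = (4+37-1)·t_tx + 4·t_prop = 40·0.0666016 + 4·0.142157 = 3.23 ms.

3.23 ms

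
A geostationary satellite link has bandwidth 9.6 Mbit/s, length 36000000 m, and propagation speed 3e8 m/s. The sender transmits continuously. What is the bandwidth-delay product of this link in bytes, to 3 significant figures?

Propagation delay = 36000000 / 300000000 = 0.12 s.
BDP = R × t_prop = 9600000 × 0.12 = 1152000 bits.
In bytes: 1152000/8 = 144000 bytes.

144000 bytes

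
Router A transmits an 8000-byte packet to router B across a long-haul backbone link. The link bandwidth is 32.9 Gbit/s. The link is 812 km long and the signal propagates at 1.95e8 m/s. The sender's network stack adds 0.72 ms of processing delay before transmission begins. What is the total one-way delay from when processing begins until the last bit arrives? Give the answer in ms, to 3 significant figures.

L = 8000 × 8 = 64000 bits.
Transmission delay = L/R = 64000 / 32900000000 = 0.00194529 ms.
Propagation delay = d/s = 812000 m / 195000000 m/s = 4.1641 ms.
Plus processing delay 0.72 ms = 0.72 ms.
Total = 4.89 ms.

4.89 ms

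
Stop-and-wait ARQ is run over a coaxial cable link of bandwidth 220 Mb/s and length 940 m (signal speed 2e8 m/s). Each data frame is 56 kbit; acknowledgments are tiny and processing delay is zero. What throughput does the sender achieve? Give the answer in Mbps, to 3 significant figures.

t_tx = L/R = 56000/220000000 = 0.000254545 s.
t_prop = 940/200000000 = 4.7e-06 s; RTT = 9.4e-06 s.
Cycle = t_tx + RTT = 0.000263945 s.
Throughput = L / cycle = 56000 / 0.000263945 = 212 Mbps.

212 Mbps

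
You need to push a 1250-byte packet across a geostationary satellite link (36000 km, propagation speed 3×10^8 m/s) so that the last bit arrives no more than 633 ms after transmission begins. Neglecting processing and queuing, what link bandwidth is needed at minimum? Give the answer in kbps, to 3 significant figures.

L = 10000 bits.
Propagation delay = 36000000 / 300000000 = 120 ms.
Transmission budget = 633 − 120 = 513 ms.
R ≥ L / t_tx = 10000 bits / 0.513 s = 19.5 kbps.

19.5 kbps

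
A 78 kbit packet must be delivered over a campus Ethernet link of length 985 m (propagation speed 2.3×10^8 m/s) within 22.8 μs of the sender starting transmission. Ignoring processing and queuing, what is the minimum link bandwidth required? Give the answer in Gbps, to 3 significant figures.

Propagation delay = 985 / 2.3e+08 = 4.28261 μs.
Transmission budget = 22.8 − 4.28261 = 18.5174 μs.
R ≥ L / t_tx = 78000 bits / 1.85174e-05 s = 4.21 Gbps.

4.21 Gbps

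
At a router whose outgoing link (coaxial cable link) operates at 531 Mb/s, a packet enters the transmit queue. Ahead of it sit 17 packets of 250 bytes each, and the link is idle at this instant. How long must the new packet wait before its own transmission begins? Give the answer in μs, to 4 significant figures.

Each queued packet: L/R = 2000/531000000 = 3.76648 μs.
17 queued → 64.0301 μs.
Queuing delay = 64.03 μs.

64.03 μs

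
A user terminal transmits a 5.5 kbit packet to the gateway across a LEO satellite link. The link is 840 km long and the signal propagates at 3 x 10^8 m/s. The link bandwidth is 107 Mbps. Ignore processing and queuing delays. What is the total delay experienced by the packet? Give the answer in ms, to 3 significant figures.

2.85 ms

L = 5500 bits.
Transmission delay = L/R = 5500 / 107000000 = 0.0514019 ms.
Propagation delay = d/s = 840000 m / 300000000 m/s = 2.8 ms.
Total = 2.85 ms.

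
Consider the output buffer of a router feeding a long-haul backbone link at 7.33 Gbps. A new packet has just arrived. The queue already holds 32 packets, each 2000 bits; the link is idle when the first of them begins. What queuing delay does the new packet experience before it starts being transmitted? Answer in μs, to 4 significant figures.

8.731 μs

Each queued packet: L/R = 2000/7330000000 = 0.272851 μs.
32 queued → 8.73124 μs.
Queuing delay = 8.731 μs.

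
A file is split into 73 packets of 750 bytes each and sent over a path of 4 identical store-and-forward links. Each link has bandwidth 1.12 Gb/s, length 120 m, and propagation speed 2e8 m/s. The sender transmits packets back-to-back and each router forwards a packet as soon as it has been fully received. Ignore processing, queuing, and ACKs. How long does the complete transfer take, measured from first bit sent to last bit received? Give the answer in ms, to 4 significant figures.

0.4095 ms

Per-hop transmission t_tx = L/R = 6000/1120000000 = 0.00535714 ms.
Per-hop propagation t_prop = 120/200000000 = 0.0006 ms.
Pipeline fill: first packet needs 4·t_tx to clear all hops; remaining 72 packets each add one t_tx.
Total = (4+73-1)·t_tx + 4·t_prop = 76·0.00535714 + 4·0.0006 = 0.4095 ms.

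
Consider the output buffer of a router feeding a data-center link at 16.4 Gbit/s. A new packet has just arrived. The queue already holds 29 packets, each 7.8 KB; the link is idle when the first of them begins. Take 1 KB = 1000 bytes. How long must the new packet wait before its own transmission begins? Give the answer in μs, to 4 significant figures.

110.3 μs

Each queued packet: L/R = 62400/1.64e+10 = 3.80488 μs.
29 queued → 110.341 μs.
Queuing delay = 110.3 μs.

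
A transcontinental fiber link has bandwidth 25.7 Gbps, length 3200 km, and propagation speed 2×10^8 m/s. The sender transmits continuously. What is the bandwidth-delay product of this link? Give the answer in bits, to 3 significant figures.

411000000 bits

Propagation delay = 3200000 / 200000000 = 0.016 s.
BDP = R × t_prop = 25700000000 × 0.016 = 411200000 bits.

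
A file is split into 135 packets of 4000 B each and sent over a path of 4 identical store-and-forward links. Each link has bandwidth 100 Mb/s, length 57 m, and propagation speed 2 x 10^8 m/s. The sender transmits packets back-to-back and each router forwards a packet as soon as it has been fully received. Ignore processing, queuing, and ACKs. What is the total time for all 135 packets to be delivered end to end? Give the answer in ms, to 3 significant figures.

Per-hop transmission t_tx = L/R = 32000/100000000 = 0.32 ms.
Per-hop propagation t_prop = 57/200000000 = 0.000285 ms.
Pipeline fill: first packet needs 4·t_tx to clear all hops; remaining 134 packets each add one t_tx.
Total = (4+135-1)·t_tx + 4·t_prop = 138·0.32 + 4·0.000285 = 44.2 ms.

44.2 ms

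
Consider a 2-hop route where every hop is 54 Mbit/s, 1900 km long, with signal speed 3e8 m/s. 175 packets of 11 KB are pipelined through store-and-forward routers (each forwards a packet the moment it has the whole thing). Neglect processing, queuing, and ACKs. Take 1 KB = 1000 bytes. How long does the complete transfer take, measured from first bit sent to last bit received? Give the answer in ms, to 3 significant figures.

Per-hop transmission t_tx = L/R = 88000/54000000 = 1.62963 ms.
Per-hop propagation t_prop = 1900000/300000000 = 6.33333 ms.
Pipeline fill: first packet needs 2·t_tx to clear all hops; remaining 174 packets each add one t_tx.
Total = (2+175-1)·t_tx + 2·t_prop = 176·1.62963 + 2·6.33333 = 299 ms.

299 ms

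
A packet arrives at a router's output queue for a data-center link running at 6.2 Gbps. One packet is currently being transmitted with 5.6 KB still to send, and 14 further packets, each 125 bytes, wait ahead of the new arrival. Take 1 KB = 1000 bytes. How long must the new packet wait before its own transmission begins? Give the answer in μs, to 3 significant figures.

9.48 μs

Each queued packet: L/R = 1000/6200000000 = 0.16129 μs.
14 queued → 2.25806 μs.
Plus remaining 44800 bits of current packet: 7.22581 μs.
Queuing delay = 9.48 μs.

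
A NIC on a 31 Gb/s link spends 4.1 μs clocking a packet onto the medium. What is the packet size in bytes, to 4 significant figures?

15890 bytes

L = R × t_tx = 31000000000 b/s × 4.1e-06 s = 127100 bits.
In bytes: 127100 / 8 = 15890 bytes.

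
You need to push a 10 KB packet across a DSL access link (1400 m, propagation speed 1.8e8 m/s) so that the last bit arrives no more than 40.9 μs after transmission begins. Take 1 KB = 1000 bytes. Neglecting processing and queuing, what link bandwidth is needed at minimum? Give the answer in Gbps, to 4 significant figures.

2.415 Gbps

L = 80000 bits.
Propagation delay = 1400 / 180000000 = 7.77778 μs.
Transmission budget = 40.9 − 7.77778 = 33.1222 μs.
R ≥ L / t_tx = 80000 bits / 3.31222e-05 s = 2.415 Gbps.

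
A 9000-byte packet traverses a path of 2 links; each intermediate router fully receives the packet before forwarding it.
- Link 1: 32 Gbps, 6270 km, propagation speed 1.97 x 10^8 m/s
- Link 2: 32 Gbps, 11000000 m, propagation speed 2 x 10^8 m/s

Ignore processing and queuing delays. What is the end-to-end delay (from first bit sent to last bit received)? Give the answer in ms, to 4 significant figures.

86.83 ms

L = 9000 × 8 = 72000 bits.
Transmission delay per hop = L/R = 72000/32000000000 = 0.00225 ms; 2 hops → 0.0045 ms.
Propagation delays (d/s per hop): 31.8274, 55 ms; sum = 86.8274 ms.
End-to-end = 86.83 ms.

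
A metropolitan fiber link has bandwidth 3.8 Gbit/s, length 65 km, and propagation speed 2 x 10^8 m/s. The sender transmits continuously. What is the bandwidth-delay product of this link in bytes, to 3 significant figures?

154000 bytes

Propagation delay = 65000 / 200000000 = 0.000325 s.
BDP = R × t_prop = 3800000000 × 0.000325 = 1235000 bits.
In bytes: 1235000/8 = 154000 bytes.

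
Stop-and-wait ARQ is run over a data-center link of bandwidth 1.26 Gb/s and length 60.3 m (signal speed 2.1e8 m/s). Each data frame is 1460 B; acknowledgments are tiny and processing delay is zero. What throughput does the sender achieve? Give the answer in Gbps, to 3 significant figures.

1.19 Gbps

t_tx = L/R = 11680/1260000000 = 9.26984e-06 s.
t_prop = 60.3/210000000 = 2.87143e-07 s; RTT = 5.74286e-07 s.
Cycle = t_tx + RTT = 9.84413e-06 s.
Throughput = L / cycle = 11680 / 9.84413e-06 = 1.19 Gbps.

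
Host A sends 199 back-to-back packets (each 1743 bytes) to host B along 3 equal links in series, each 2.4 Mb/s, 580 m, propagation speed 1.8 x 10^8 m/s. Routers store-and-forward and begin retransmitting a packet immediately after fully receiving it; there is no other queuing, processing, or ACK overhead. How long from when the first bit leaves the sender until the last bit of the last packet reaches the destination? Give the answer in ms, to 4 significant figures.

1168 ms

Per-hop transmission t_tx = L/R = 13944/2400000 = 5.81 ms.
Per-hop propagation t_prop = 580/180000000 = 0.00322222 ms.
Pipeline fill: first packet needs 3·t_tx to clear all hops; remaining 198 packets each add one t_tx.
Total = (3+199-1)·t_tx + 3·t_prop = 201·5.81 + 3·0.00322222 = 1168 ms.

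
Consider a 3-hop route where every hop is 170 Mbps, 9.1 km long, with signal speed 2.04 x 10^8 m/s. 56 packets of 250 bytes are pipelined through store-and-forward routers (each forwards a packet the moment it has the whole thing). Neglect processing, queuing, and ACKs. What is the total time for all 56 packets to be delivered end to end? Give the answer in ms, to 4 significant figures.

Per-hop transmission t_tx = L/R = 2000/170000000 = 0.0117647 ms.
Per-hop propagation t_prop = 9100/204000000 = 0.0446078 ms.
Pipeline fill: first packet needs 3·t_tx to clear all hops; remaining 55 packets each add one t_tx.
Total = (3+56-1)·t_tx + 3·t_prop = 58·0.0117647 + 3·0.0446078 = 0.8162 ms.

0.8162 ms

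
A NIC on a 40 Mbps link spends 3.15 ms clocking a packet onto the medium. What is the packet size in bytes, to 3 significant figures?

L = R × t_tx = 40000000 b/s × 0.00315 s = 126000 bits.
In bytes: 126000 / 8 = 15800 bytes.

15800 bytes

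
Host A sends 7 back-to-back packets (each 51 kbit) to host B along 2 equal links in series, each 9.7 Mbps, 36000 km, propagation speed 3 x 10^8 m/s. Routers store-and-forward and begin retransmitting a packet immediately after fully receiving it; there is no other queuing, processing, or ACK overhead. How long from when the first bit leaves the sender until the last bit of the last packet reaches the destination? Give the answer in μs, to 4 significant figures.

Per-hop transmission t_tx = L/R = 51000/9700000 = 5257.73 μs.
Per-hop propagation t_prop = 36000000/300000000 = 120000 μs.
Pipeline fill: first packet needs 2·t_tx to clear all hops; remaining 6 packets each add one t_tx.
Total = (2+7-1)·t_tx + 2·t_prop = 8·5257.73 + 2·120000 = 282100 μs.

282100 μs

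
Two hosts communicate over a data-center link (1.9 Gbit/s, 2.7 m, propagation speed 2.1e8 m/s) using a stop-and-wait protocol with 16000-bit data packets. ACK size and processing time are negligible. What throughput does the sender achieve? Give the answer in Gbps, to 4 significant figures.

t_tx = L/R = 16000/1900000000 = 8.42105e-06 s.
t_prop = 2.7/210000000 = 1.28571e-08 s; RTT = 2.57143e-08 s.
Cycle = t_tx + RTT = 8.44677e-06 s.
Throughput = L / cycle = 16000 / 8.44677e-06 = 1.894 Gbps.

1.894 Gbps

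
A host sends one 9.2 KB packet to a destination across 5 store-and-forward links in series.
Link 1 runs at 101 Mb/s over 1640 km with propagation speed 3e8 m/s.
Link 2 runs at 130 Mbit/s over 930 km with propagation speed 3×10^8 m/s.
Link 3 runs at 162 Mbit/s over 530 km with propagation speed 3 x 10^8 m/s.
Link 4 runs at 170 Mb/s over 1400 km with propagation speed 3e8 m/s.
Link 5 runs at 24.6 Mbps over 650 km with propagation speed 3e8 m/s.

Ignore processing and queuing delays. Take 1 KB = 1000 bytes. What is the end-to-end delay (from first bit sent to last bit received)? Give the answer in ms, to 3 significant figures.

22.3 ms

L = 73600 bits.
Transmission delays (L/R per hop): 0.728713, 0.566154, 0.454321, 0.432941, 2.99187 ms; sum = 5.174 ms.
Propagation delays (d/s per hop): 5.46667, 3.1, 1.76667, 4.66667, 2.16667 ms; sum = 17.1667 ms.
End-to-end = 22.3 ms.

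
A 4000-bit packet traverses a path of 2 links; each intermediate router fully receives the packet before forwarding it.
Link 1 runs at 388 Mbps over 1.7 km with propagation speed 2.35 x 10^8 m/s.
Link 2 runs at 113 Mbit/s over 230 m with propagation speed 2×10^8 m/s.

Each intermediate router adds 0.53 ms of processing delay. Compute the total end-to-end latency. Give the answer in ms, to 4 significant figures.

0.5841 ms

Transmission delays (L/R per hop): 0.0103093, 0.0353982 ms; sum = 0.0457075 ms.
Propagation delays (d/s per hop): 0.00723404, 0.00115 ms; sum = 0.00838404 ms.
Processing at 1 router(s): 1 × 0.53 ms = 0.53 ms.
End-to-end = 0.5841 ms.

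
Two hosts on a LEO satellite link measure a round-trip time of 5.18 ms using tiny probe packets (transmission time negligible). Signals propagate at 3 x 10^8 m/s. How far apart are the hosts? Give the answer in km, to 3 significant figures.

One-way propagation = RTT/2 = 2.59 ms.
d = s × t = 300000000 × 0.00259 = 777 km.

777 km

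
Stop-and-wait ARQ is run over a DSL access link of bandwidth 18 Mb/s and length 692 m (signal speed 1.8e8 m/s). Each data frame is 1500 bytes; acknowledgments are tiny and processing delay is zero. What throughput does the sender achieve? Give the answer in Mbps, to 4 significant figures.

t_tx = L/R = 12000/18000000 = 0.000666667 s.
t_prop = 692/180000000 = 3.84444e-06 s; RTT = 7.68889e-06 s.
Cycle = t_tx + RTT = 0.000674356 s.
Throughput = L / cycle = 12000 / 0.000674356 = 17.79 Mbps.

17.79 Mbps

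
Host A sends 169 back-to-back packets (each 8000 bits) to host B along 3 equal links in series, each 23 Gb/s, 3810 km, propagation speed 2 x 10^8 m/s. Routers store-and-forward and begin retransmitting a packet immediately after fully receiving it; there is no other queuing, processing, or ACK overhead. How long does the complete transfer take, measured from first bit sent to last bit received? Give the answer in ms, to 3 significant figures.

57.2 ms

Per-hop transmission t_tx = L/R = 8000/23000000000 = 0.000347826 ms.
Per-hop propagation t_prop = 3810000/200000000 = 19.05 ms.
Pipeline fill: first packet needs 3·t_tx to clear all hops; remaining 168 packets each add one t_tx.
Total = (3+169-1)·t_tx + 3·t_prop = 171·0.000347826 + 3·19.05 = 57.2 ms.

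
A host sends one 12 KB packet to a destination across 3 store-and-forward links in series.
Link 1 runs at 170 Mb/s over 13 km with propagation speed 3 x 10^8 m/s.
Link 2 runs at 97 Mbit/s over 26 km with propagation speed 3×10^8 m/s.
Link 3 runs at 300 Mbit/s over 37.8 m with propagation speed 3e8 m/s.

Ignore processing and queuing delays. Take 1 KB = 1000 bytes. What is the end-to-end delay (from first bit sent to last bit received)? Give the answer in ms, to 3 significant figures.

2.00 ms

L = 96000 bits.
Transmission delays (L/R per hop): 0.564706, 0.989691, 0.32 ms; sum = 1.8744 ms.
Propagation delays (d/s per hop): 0.0433333, 0.0866667, 0.000126 ms; sum = 0.130126 ms.
End-to-end = 2.00 ms.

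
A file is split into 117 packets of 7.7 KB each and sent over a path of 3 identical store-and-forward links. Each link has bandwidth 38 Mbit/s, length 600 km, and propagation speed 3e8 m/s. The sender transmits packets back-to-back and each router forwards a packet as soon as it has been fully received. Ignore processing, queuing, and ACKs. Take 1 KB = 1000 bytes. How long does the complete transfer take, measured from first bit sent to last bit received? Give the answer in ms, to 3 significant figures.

Per-hop transmission t_tx = L/R = 61600/38000000 = 1.62105 ms.
Per-hop propagation t_prop = 600000/300000000 = 2 ms.
Pipeline fill: first packet needs 3·t_tx to clear all hops; remaining 116 packets each add one t_tx.
Total = (3+117-1)·t_tx + 3·t_prop = 119·1.62105 + 3·2 = 199 ms.

199 ms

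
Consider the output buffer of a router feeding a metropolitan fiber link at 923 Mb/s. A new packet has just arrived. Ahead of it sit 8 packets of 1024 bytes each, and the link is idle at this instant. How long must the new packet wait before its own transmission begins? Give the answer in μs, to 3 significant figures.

Each queued packet: L/R = 8192/923000000 = 8.87541 μs.
8 queued → 71.0033 μs.
Queuing delay = 71.0 μs.

71.0 μs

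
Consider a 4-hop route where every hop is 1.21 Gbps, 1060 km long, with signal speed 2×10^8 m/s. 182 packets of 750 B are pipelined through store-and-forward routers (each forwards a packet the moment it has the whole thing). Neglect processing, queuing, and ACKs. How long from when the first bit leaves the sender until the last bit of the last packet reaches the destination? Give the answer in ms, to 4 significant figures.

Per-hop transmission t_tx = L/R = 6000/1210000000 = 0.00495868 ms.
Per-hop propagation t_prop = 1060000/200000000 = 5.3 ms.
Pipeline fill: first packet needs 4·t_tx to clear all hops; remaining 181 packets each add one t_tx.
Total = (4+182-1)·t_tx + 4·t_prop = 185·0.00495868 + 4·5.3 = 22.12 ms.

22.12 ms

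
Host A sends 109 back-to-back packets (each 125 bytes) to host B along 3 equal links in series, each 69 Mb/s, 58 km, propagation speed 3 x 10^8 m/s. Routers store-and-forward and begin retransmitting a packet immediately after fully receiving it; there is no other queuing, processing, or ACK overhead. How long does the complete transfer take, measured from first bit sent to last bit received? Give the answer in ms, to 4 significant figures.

Per-hop transmission t_tx = L/R = 1000/69000000 = 0.0144928 ms.
Per-hop propagation t_prop = 58000/300000000 = 0.193333 ms.
Pipeline fill: first packet needs 3·t_tx to clear all hops; remaining 108 packets each add one t_tx.
Total = (3+109-1)·t_tx + 3·t_prop = 111·0.0144928 + 3·0.193333 = 2.189 ms.

2.189 ms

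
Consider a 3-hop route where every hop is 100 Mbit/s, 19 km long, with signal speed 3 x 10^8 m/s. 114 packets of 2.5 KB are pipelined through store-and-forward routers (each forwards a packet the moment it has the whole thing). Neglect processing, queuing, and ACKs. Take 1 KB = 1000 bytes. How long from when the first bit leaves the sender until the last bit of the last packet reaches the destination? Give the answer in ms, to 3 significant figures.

Per-hop transmission t_tx = L/R = 20000/100000000 = 0.2 ms.
Per-hop propagation t_prop = 19000/300000000 = 0.0633333 ms.
Pipeline fill: first packet needs 3·t_tx to clear all hops; remaining 113 packets each add one t_tx.
Total = (3+114-1)·t_tx + 3·t_prop = 116·0.2 + 3·0.0633333 = 23.4 ms.

23.4 ms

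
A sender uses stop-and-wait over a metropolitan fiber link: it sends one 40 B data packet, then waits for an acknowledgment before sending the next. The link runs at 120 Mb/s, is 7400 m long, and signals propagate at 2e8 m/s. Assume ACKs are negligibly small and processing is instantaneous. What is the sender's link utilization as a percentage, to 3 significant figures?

3.48 %

t_tx = L/R = 320/120000000 = 2.66667e-06 s.
t_prop = 7400/200000000 = 3.7e-05 s; RTT = 7.4e-05 s.
Cycle = t_tx + RTT = 7.66667e-05 s.
Utilization = t_tx / cycle = 2.66667e-06/7.66667e-05 = 3.48 %.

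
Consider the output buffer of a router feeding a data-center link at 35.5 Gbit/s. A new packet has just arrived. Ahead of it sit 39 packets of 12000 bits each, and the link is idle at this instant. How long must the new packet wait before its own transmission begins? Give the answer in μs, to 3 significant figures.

Each queued packet: L/R = 12000/35500000000 = 0.338028 μs.
39 queued → 13.1831 μs.
Queuing delay = 13.2 μs.

13.2 μs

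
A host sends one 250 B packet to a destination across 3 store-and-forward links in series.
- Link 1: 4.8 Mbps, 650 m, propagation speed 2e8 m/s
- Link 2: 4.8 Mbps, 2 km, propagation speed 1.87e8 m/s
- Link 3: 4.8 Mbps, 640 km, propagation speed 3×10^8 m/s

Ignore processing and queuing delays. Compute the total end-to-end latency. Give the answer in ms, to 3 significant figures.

L = 250 × 8 = 2000 bits.
Transmission delay per hop = L/R = 2000/4800000 = 0.416667 ms; 3 hops → 1.25 ms.
Propagation delays (d/s per hop): 0.00325, 0.0106952, 2.13333 ms; sum = 2.14728 ms.
End-to-end = 3.40 ms.

3.40 ms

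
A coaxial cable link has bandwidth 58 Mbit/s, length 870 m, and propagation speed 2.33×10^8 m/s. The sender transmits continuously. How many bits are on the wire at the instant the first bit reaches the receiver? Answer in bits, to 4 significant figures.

Propagation delay = 870 / 233000000 = 3.73391e-06 s.
BDP = R × t_prop = 58000000 × 3.73391e-06 = 216.567 bits.

216.6 bits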